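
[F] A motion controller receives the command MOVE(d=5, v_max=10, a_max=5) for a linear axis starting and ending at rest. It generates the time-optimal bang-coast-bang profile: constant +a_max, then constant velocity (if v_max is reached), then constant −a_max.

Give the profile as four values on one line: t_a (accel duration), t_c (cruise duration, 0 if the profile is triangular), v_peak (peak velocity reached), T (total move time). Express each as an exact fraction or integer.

t_a=1 t_c=0 v_peak=5 T=2

vₘ²/aₘ = 10²/5 = 20
5 < 20 ⇒ no cruise
v_peak = √(5·5) = √25 = 5
t_a = 5/5 = 1; t_c = 0
T = 2·1 = 2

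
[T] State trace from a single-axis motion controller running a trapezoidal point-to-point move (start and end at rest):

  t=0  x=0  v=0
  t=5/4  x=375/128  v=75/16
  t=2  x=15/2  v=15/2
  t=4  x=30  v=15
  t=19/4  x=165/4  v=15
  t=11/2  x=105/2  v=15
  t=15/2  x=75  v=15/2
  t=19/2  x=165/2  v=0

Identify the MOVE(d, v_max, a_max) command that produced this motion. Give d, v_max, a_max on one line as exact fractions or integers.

d=165/2 v_max=15 a_max=15/4

final state: t=19/2, x=165/2, v=0 → d = 165/2
a_max = (75/16−0)/(5/4−0) = 15/4
max v = 15 over t∈[4,11/2] → v_max = 15
check: 15·(4+3/2) = 165/2 ✓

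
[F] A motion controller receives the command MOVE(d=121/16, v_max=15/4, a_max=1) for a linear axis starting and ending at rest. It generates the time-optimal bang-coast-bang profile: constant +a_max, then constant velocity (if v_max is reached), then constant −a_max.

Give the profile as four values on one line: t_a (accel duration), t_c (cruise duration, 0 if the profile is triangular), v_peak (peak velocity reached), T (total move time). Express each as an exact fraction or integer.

(v_max)²/a_max = (15/4)²/1 = 225/16
121/16 < 225/16 so t_c = 0
v_peak = √(121/16·1) = √(121/16) = 11/4
t_a = (11/4)/1 = 11/4; t_c = 0
T = 2·11/4 = 11/2

t_a=11/4 t_c=0 v_peak=11/4 T=11/2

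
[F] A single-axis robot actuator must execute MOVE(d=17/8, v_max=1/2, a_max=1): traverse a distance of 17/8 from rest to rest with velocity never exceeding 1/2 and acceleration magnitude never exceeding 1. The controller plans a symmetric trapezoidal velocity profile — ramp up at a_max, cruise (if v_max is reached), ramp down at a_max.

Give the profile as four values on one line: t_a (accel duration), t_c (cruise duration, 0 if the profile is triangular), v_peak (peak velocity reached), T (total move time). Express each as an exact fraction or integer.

(v_max)²/a_max = (1/2)²/1 = 1/4
17/8 ≥ 1/4 ⇒ cruise phase
t_a = (1/2)/1 = 1/2; v_peak = 1/2
d_cruise = 17/8 − 1/4 = 15/8; t_c = (15/8)/(1/2) = 15/4
T = 2·1/2 + 15/4 = 19/4

t_a=1/2 t_c=15/4 v_peak=1/2 T=19/4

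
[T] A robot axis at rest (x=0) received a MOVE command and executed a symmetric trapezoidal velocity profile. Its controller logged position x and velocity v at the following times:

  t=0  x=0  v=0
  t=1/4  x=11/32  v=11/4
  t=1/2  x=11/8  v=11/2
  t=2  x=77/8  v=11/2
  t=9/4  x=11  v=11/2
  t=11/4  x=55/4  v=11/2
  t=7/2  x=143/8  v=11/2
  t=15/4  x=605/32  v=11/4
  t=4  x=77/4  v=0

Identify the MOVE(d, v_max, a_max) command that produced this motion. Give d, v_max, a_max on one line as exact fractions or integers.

final state: t=4, x=77/4, v=0 → d = 77/4
a_max = (11/4−0)/(1/4−0) = 11
max v = 11/2 over t∈[1/2,7/2] → v_max = 11/2
check: 11/2·(1/2+3) = 77/4 ✓

d=77/4 v_max=11/2 a_max=11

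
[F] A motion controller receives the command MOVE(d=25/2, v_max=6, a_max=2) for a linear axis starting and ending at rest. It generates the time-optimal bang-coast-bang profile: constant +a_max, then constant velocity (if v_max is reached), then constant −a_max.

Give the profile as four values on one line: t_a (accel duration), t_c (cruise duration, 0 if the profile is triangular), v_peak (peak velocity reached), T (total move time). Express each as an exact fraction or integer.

vₘ²/aₘ = 6²/2 = 18
25/2 < 18 → triangular
v_peak = √(25/2·2) = √25 = 5
t_a = 5/2; t_c = 0
T = 2·5/2 = 5

t_a=5/2 t_c=0 v_peak=5 T=5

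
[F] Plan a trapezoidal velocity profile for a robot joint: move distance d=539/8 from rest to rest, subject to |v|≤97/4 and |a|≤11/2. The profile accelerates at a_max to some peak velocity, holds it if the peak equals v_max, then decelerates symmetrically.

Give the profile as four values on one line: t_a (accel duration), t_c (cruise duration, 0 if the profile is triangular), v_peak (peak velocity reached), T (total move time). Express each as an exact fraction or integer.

t_a=7/2 t_c=0 v_peak=77/4 T=7

v_max²/a_max = (97/4)²/(11/2) = 9409/88
539/8 < 9409/88 so t_c = 0
v_peak = √(539/8·11/2) = √(5929/16) = 77/4
t_a = (77/4)/(11/2) = 7/2; t_c = 0
T = 2·7/2 = 7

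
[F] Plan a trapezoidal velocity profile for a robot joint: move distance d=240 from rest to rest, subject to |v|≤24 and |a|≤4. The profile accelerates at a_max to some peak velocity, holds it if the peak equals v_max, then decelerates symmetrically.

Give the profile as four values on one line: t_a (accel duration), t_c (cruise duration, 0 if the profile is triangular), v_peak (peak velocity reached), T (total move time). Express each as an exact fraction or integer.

vₘ²/aₘ = 24²/4 = 144
240 ≥ 144 ⇒ cruise phase
t_a = 24/4 = 6; v_peak = 24
d_cruise = 240 − 144 = 96; t_c = 96/24 = 4
T = 2·6 + 4 = 16

t_a=6 t_c=4 v_peak=24 T=16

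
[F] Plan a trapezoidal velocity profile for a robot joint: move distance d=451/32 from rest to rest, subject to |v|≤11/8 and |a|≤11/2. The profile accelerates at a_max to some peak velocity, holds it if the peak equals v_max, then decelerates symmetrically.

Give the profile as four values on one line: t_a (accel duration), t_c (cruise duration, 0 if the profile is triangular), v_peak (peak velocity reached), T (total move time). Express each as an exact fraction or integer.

t_a=1/4 t_c=10 v_peak=11/8 T=21/2

vₘ²/aₘ = (11/8)²/(11/2) = 11/32
451/32 ≥ 11/32 → trapezoidal
t_a = (11/8)/(11/2) = 1/4; v_peak = 11/8
d_cruise = 451/32 − 11/32 = 55/4; t_c = (55/4)/(11/8) = 10
T = 2·1/4 + 10 = 21/2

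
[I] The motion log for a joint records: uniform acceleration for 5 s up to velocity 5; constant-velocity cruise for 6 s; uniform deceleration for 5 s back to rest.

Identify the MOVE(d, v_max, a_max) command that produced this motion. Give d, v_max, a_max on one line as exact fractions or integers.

a_max = 5/5 = 1
d_a = ½·5·5 = 25/2; d_c = 5·6 = 30
d = 2·25/2 + 30 = 55
t_c = 6 > 0 → v_max = v_peak = 5

d=55 v_max=5 a_max=1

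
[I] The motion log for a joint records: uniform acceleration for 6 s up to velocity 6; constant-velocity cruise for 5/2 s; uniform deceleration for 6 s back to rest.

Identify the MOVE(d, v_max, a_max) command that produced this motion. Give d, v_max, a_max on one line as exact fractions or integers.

d=51 v_max=6 a_max=1

a_max = 6/6 = 1
d_a = ½·6·6 = 18; d_c = 6·5/2 = 15
d = 2·18 + 15 = 51
t_c = 5/2 > 0 ⇒ limit active, v_max = 6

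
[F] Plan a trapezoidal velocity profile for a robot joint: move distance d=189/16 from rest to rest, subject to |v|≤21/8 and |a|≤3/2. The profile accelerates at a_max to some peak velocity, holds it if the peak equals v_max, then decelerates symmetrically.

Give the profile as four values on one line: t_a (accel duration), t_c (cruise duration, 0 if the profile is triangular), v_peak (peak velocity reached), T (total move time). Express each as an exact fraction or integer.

t_a=7/4 t_c=11/4 v_peak=21/8 T=25/4

vₘ²/aₘ = (21/8)²/(3/2) = 147/32
189/16 ≥ 147/32 so v_max reached
t_a = (21/8)/(3/2) = 7/4; v_peak = 21/8
d_cruise = 189/16 − 147/32 = 231/32; t_c = (231/32)/(21/8) = 11/4
T = 2·7/4 + 11/4 = 25/4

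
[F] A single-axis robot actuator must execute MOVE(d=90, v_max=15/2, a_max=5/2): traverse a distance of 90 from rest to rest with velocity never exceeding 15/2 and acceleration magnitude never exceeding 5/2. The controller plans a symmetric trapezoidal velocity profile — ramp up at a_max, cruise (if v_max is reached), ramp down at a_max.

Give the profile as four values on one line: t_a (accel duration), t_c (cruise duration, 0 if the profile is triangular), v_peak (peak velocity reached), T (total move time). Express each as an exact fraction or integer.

vₘ²/aₘ = (15/2)²/(5/2) = 45/2
90 ≥ 45/2 ⇒ cruise phase
t_a = (15/2)/(5/2) = 3; v_peak = 15/2
d_cruise = 90 − 45/2 = 135/2; t_c = (135/2)/(15/2) = 9
T = 2·3 + 9 = 15

t_a=3 t_c=9 v_peak=15/2 T=15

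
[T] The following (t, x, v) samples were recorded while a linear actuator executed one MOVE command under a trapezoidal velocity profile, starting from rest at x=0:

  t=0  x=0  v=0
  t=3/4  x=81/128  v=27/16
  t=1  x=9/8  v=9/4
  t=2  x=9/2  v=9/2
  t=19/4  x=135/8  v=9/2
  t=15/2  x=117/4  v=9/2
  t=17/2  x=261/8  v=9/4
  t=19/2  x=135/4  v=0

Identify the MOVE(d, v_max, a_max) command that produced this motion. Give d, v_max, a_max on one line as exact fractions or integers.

final state: t=19/2, x=135/4, v=0 → d = 135/4
a_max = (27/16−0)/(3/4−0) = 9/4
max v = 9/2 over t∈[2,15/2] → v_max = 9/2
check: 9/2·(2+11/2) = 135/4 ✓

d=135/4 v_max=9/2 a_max=9/4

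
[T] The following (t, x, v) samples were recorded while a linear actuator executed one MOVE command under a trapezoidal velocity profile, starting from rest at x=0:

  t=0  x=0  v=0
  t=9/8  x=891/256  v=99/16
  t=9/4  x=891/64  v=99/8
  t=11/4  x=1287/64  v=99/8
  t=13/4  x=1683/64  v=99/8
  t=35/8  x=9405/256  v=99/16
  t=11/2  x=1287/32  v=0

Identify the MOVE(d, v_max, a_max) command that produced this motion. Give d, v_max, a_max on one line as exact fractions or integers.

d=1287/32 v_max=99/8 a_max=11/2

final state: t=11/2, x=1287/32, v=0 → d = 1287/32
a_max = (99/16−0)/(9/8−0) = 11/2
max v = 99/8 over t∈[9/4,13/4] → v_max = 99/8
check: 99/8·(9/4+1) = 1287/32 ✓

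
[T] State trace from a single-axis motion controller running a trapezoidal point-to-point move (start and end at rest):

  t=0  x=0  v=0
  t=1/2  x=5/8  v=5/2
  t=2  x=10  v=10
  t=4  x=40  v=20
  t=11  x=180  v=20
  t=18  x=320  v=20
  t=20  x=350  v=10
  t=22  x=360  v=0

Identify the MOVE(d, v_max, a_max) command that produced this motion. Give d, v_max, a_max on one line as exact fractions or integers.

final state: t=22, x=360, v=0 → d = 360
a_max = (5/2−0)/(1/2−0) = 5
max v = 20 over t∈[4,18] → v_max = 20
check: 20·(4+14) = 360 ✓

d=360 v_max=20 a_max=5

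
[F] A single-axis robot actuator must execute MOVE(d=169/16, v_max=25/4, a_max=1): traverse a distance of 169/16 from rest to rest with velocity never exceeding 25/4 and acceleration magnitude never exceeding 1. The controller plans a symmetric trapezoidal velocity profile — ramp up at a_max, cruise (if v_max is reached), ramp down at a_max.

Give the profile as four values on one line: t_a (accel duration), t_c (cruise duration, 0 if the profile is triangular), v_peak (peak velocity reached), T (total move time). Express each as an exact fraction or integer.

t_a=13/4 t_c=0 v_peak=13/4 T=13/2

(v_max)²/a_max = (25/4)²/1 = 625/16
169/16 < 625/16 so t_c = 0
v_peak = √(169/16·1) = √(169/16) = 13/4
t_a = (13/4)/1 = 13/4; t_c = 0
T = 2·13/4 = 13/2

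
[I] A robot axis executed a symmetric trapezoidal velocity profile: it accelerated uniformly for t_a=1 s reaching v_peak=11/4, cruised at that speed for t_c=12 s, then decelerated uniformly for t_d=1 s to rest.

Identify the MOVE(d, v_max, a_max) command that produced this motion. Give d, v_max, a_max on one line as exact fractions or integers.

a_max = (11/4)/1 = 11/4
d_a = ½·11/4·1 = 11/8; d_c = 11/4·12 = 33
d = 2·11/8 + 33 = 143/4
t_c = 12 > 0 so v_max = 11/4

d=143/4 v_max=11/4 a_max=11/4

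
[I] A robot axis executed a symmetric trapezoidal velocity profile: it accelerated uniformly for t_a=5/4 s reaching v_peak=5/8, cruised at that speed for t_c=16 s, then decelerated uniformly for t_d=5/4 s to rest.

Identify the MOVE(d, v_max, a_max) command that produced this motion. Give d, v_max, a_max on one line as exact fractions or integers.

a_max = (5/8)/(5/4) = 1/2
d_a = ½·5/8·5/4 = 25/64; d_c = 5/8·16 = 10
d = 2·25/64 + 10 = 345/32
t_c = 16 > 0 ⇒ limit active, v_max = 5/8

d=345/32 v_max=5/8 a_max=1/2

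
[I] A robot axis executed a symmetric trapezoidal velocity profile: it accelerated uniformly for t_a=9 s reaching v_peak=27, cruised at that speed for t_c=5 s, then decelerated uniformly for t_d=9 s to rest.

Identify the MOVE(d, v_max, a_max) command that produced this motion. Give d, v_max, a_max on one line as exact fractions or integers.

a_max = 27/9 = 3
d_a = ½·27·9 = 243/2; d_c = 27·5 = 135
d = 2·243/2 + 135 = 378
t_c = 5 > 0 → v_max = v_peak = 27

d=378 v_max=27 a_max=3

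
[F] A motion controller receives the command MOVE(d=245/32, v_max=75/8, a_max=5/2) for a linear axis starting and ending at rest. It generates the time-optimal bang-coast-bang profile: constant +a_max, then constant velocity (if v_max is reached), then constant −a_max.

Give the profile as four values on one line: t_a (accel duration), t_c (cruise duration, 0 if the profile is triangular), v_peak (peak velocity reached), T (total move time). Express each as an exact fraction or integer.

t_a=7/4 t_c=0 v_peak=35/8 T=7/2

v_max²/a_max = (75/8)²/(5/2) = 1125/32
245/32 < 1125/32 → triangular
v_peak = √(245/32·5/2) = √(1225/64) = 35/8
t_a = (35/8)/(5/2) = 7/4; t_c = 0
T = 2·7/4 = 7/2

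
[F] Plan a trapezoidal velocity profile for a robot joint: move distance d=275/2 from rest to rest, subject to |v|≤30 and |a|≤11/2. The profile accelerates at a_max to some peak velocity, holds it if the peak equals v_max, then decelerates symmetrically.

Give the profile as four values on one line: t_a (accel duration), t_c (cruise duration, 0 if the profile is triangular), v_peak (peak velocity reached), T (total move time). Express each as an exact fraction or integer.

t_a=5 t_c=0 v_peak=55/2 T=10

vₘ²/aₘ = 30²/(11/2) = 1800/11
275/2 < 1800/11 so t_c = 0
v_peak = √(275/2·11/2) = √(3025/4) = 55/2
t_a = (55/2)/(11/2) = 5; t_c = 0
T = 2·5 = 10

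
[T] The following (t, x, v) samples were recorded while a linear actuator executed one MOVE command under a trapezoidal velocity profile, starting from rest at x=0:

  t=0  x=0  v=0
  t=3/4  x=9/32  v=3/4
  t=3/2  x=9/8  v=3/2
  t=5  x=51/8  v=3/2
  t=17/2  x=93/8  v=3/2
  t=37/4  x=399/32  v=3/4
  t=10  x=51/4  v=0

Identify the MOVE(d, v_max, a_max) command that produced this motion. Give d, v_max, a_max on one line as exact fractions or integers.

final state: t=10, x=51/4, v=0 → d = 51/4
a_max = (3/4−0)/(3/4−0) = 1
max v = 3/2 over t∈[3/2,17/2] → v_max = 3/2
check: 3/2·(3/2+7) = 51/4 ✓

d=51/4 v_max=3/2 a_max=1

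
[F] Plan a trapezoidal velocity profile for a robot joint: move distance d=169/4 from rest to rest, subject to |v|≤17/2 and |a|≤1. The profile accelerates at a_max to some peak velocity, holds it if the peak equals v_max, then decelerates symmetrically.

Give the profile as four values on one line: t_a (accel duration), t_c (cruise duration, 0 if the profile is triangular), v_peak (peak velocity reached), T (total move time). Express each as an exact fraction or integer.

vₘ²/aₘ = (17/2)²/1 = 289/4
169/4 < 289/4 → triangular
v_peak = √(169/4·1) = √(169/4) = 13/2
t_a = (13/2)/1 = 13/2; t_c = 0
T = 2·13/2 = 13

t_a=13/2 t_c=0 v_peak=13/2 T=13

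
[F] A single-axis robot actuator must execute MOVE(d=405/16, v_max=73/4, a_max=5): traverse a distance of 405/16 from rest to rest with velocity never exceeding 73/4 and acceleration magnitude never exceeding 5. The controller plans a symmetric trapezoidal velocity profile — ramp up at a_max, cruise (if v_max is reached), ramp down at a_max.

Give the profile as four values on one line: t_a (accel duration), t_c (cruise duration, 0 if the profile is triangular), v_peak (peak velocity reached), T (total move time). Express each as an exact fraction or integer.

v_max²/a_max = (73/4)²/5 = 5329/80
405/16 < 5329/80 ⇒ no cruise
v_peak = √(405/16·5) = √(2025/16) = 45/4
t_a = (45/4)/5 = 9/4; t_c = 0
T = 2·9/4 = 9/2

t_a=9/4 t_c=0 v_peak=45/4 T=9/2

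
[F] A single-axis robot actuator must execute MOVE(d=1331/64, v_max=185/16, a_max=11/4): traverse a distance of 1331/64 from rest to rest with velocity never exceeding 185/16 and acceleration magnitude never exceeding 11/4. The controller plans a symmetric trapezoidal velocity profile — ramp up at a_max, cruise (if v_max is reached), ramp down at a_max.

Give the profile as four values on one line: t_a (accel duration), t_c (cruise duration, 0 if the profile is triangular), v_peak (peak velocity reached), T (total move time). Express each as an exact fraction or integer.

t_a=11/4 t_c=0 v_peak=121/16 T=11/2

vₘ²/aₘ = (185/16)²/(11/4) = 34225/704
1331/64 < 34225/704 → triangular
v_peak = √(1331/64·11/4) = √(14641/256) = 121/16
t_a = (121/16)/(11/4) = 11/4; t_c = 0
T = 2·11/4 = 11/2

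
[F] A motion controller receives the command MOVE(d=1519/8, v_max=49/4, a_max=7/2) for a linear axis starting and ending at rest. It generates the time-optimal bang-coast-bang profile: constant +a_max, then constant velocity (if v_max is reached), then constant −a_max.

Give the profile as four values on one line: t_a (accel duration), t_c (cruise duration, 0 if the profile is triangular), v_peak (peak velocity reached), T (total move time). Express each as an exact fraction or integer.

vₘ²/aₘ = (49/4)²/(7/2) = 343/8
1519/8 ≥ 343/8 so v_max reached
t_a = (49/4)/(7/2) = 7/2; v_peak = 49/4
d_cruise = 1519/8 − 343/8 = 147; t_c = 147/(49/4) = 12
T = 2·7/2 + 12 = 19

t_a=7/2 t_c=12 v_peak=49/4 T=19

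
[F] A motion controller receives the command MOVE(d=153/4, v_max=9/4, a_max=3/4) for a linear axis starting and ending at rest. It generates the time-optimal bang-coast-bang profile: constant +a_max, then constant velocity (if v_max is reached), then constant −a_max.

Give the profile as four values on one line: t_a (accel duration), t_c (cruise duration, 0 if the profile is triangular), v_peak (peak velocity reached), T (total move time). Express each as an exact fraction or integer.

(v_max)²/a_max = (9/4)²/(3/4) = 27/4
153/4 ≥ 27/4 → trapezoidal
t_a = (9/4)/(3/4) = 3; v_peak = 9/4
d_cruise = 153/4 − 27/4 = 63/2; t_c = (63/2)/(9/4) = 14
T = 2·3 + 14 = 20

t_a=3 t_c=14 v_peak=9/4 T=20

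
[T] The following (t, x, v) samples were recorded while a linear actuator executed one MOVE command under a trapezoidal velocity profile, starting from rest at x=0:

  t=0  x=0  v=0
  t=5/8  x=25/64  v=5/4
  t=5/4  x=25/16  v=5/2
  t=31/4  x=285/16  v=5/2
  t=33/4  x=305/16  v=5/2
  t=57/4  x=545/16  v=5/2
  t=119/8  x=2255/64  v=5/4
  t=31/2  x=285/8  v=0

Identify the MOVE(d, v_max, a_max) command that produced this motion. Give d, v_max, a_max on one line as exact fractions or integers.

d=285/8 v_max=5/2 a_max=2

final state: t=31/2, x=285/8, v=0 → d = 285/8
a_max = (5/4−0)/(5/8−0) = 2
max v = 5/2 over t∈[5/4,57/4] → v_max = 5/2
check: 5/2·(5/4+13) = 285/8 ✓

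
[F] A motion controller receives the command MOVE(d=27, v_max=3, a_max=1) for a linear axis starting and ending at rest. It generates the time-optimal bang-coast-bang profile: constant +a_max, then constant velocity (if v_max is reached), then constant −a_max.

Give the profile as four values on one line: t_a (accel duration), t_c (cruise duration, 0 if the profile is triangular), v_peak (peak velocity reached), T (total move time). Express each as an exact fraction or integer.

v_max²/a_max = 3²/1 = 9
27 ≥ 9 so v_max reached
t_a = 3/1 = 3; v_peak = 3
d_cruise = 27 − 9 = 18; t_c = 18/3 = 6
T = 2·3 + 6 = 12

t_a=3 t_c=6 v_peak=3 T=12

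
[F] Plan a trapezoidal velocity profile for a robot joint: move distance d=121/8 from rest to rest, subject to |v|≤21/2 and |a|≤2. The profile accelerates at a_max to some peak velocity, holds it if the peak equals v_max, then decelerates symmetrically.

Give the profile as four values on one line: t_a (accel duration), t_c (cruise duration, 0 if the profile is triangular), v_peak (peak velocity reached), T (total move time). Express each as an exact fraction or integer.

t_a=11/4 t_c=0 v_peak=11/2 T=11/2

v_max²/a_max = (21/2)²/2 = 441/8
121/8 < 441/8 ⇒ no cruise
v_peak = √(121/8·2) = √(121/4) = 11/2
t_a = (11/2)/2 = 11/4; t_c = 0
T = 2·11/4 = 11/2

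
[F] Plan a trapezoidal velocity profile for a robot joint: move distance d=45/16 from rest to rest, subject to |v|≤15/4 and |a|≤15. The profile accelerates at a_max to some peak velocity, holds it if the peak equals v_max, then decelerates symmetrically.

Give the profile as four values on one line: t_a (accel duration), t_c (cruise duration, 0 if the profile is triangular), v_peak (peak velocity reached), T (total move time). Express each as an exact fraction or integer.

t_a=1/4 t_c=1/2 v_peak=15/4 T=1

v_max²/a_max = (15/4)²/15 = 15/16
45/16 ≥ 15/16 ⇒ cruise phase
t_a = (15/4)/15 = 1/4; v_peak = 15/4
d_cruise = 45/16 − 15/16 = 15/8; t_c = (15/8)/(15/4) = 1/2
T = 2·1/4 + 1/2 = 1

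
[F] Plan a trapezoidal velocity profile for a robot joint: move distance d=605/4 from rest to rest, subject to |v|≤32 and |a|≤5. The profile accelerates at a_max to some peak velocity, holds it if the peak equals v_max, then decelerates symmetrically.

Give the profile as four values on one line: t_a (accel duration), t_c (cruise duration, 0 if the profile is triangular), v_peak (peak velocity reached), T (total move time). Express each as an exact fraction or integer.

t_a=11/2 t_c=0 v_peak=55/2 T=11

(v_max)²/a_max = 32²/5 = 1024/5
605/4 < 1024/5 ⇒ no cruise
v_peak = √(605/4·5) = √(3025/4) = 55/2
t_a = (55/2)/5 = 11/2; t_c = 0
T = 2·11/2 = 11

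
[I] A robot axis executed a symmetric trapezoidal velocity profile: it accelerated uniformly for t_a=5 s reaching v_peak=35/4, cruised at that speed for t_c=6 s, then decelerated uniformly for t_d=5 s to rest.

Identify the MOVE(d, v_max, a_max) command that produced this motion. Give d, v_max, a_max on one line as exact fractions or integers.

d=385/4 v_max=35/4 a_max=7/4

a_max = (35/4)/5 = 7/4
d_a = ½·35/4·5 = 175/8; d_c = 35/4·6 = 105/2
d = 2·175/8 + 105/2 = 385/4
t_c = 6 > 0 ⇒ limit active, v_max = 35/4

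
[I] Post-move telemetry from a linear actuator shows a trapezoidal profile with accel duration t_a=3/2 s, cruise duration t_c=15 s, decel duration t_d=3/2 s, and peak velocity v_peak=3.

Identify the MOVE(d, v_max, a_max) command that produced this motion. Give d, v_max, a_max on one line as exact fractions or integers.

d=99/2 v_max=3 a_max=2

a_max = 3/(3/2) = 2
d_a = ½·3·3/2 = 9/4; d_c = 3·15 = 45
d = 2·9/4 + 45 = 99/2
t_c = 15 > 0 → v_max = v_peak = 3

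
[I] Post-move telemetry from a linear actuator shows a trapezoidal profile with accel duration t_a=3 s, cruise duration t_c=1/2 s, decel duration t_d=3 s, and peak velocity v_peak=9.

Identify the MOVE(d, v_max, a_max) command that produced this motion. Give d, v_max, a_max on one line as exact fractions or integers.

d=63/2 v_max=9 a_max=3

a_max = 9/3 = 3
d_a = ½·9·3 = 27/2; d_c = 9·1/2 = 9/2
d = 2·27/2 + 9/2 = 63/2
t_c = 1/2 > 0 → v_max = v_peak = 9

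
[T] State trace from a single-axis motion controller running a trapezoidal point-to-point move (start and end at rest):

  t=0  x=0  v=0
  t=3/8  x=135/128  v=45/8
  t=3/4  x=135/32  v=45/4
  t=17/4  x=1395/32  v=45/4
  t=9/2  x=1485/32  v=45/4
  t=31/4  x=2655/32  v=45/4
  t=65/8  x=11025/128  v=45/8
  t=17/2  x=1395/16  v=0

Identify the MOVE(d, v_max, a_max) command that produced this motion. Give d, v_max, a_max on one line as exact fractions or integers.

d=1395/16 v_max=45/4 a_max=15

final state: t=17/2, x=1395/16, v=0 → d = 1395/16
a_max = (45/8−0)/(3/8−0) = 15
max v = 45/4 over t∈[3/4,31/4] → v_max = 45/4
check: 45/4·(3/4+7) = 1395/16 ✓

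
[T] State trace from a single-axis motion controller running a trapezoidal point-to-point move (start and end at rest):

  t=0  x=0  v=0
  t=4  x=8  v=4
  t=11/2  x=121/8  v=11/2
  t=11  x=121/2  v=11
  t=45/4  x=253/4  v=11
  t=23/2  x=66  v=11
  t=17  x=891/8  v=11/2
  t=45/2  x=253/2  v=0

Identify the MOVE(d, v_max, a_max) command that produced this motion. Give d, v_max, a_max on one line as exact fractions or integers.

d=253/2 v_max=11 a_max=1

final state: t=45/2, x=253/2, v=0 → d = 253/2
a_max = (4−0)/(4−0) = 1
max v = 11 over t∈[11,23/2] → v_max = 11
check: 11·(11+1/2) = 253/2 ✓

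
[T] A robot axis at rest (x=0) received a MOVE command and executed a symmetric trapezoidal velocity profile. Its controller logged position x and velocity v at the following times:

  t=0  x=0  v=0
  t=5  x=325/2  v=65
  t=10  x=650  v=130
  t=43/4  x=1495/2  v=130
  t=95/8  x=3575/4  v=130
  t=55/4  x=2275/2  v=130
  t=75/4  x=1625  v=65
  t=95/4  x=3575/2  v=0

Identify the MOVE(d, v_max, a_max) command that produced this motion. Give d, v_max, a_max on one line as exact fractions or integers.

final state: t=95/4, x=3575/2, v=0 → d = 3575/2
a_max = (65−0)/(5−0) = 13
max v = 130 over t∈[10,55/4] → v_max = 130
check: 130·(10+15/4) = 3575/2 ✓

d=3575/2 v_max=130 a_max=13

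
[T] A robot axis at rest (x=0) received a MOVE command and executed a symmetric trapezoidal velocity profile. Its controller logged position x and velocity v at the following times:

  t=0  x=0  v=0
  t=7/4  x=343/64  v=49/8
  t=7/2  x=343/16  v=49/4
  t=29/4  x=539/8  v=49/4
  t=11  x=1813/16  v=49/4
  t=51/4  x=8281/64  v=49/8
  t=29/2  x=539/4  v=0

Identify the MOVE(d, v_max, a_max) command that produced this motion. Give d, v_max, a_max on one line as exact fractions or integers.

final state: t=29/2, x=539/4, v=0 → d = 539/4
a_max = (49/8−0)/(7/4−0) = 7/2
max v = 49/4 over t∈[7/2,11] → v_max = 49/4
check: 49/4·(7/2+15/2) = 539/4 ✓

d=539/4 v_max=49/4 a_max=7/2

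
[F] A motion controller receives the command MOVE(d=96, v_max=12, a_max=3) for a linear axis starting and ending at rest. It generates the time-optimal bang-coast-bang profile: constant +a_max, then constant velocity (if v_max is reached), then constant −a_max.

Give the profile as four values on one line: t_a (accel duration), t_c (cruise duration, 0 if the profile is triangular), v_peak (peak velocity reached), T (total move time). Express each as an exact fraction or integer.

t_a=4 t_c=4 v_peak=12 T=12

vₘ²/aₘ = 12²/3 = 48
96 ≥ 48 ⇒ cruise phase
t_a = 12/3 = 4; v_peak = 12
d_cruise = 96 − 48 = 48; t_c = 48/12 = 4
T = 2·4 + 4 = 12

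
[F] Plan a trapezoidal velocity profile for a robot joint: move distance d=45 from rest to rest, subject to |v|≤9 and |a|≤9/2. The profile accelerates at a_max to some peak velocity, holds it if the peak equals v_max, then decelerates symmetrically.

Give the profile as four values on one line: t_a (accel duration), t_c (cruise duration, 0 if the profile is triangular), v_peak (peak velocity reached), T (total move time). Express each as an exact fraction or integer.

t_a=2 t_c=3 v_peak=9 T=7

vₘ²/aₘ = 9²/(9/2) = 18
45 ≥ 18 → trapezoidal
t_a = 9/(9/2) = 2; v_peak = 9
d_cruise = 45 − 18 = 27; t_c = 27/9 = 3
T = 2·2 + 3 = 7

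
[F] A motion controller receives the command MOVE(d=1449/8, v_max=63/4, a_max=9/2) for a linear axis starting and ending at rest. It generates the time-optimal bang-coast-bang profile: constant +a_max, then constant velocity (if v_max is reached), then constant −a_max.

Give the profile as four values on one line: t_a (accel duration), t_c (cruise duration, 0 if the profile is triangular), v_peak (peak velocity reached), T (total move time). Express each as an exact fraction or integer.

t_a=7/2 t_c=8 v_peak=63/4 T=15

v_max²/a_max = (63/4)²/(9/2) = 441/8
1449/8 ≥ 441/8 ⇒ cruise phase
t_a = (63/4)/(9/2) = 7/2; v_peak = 63/4
d_cruise = 1449/8 − 441/8 = 126; t_c = 126/(63/4) = 8
T = 2·7/2 + 8 = 15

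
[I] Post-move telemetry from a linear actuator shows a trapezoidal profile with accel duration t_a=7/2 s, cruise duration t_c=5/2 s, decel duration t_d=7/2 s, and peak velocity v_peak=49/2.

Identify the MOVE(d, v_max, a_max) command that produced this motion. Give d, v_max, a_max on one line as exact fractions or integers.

d=147 v_max=49/2 a_max=7

a_max = (49/2)/(7/2) = 7
d_a = ½·49/2·7/2 = 343/8; d_c = 49/2·5/2 = 245/4
d = 2·343/8 + 245/4 = 147
t_c = 5/2 > 0 ⇒ limit active, v_max = 49/2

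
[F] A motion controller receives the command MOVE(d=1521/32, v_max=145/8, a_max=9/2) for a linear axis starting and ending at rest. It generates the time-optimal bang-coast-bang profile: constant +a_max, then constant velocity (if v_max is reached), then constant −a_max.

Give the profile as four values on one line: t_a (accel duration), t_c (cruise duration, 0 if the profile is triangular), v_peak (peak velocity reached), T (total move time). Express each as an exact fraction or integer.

t_a=13/4 t_c=0 v_peak=117/8 T=13/2

v_max²/a_max = (145/8)²/(9/2) = 21025/288
1521/32 < 21025/288 so t_c = 0
v_peak = √(1521/32·9/2) = √(13689/64) = 117/8
t_a = (117/8)/(9/2) = 13/4; t_c = 0
T = 2·13/4 = 13/2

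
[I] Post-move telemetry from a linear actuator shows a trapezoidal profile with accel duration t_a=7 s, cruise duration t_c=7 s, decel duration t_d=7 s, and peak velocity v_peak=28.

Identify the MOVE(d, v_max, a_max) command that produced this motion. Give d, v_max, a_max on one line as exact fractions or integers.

a_max = 28/7 = 4
d_a = ½·28·7 = 98; d_c = 28·7 = 196
d = 2·98 + 196 = 392
t_c = 7 > 0 ⇒ limit active, v_max = 28

d=392 v_max=28 a_max=4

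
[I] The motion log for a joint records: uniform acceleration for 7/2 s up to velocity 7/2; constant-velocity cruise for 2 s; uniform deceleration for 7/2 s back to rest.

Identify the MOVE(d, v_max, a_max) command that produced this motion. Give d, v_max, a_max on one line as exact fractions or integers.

a_max = (7/2)/(7/2) = 1
d_a = ½·7/2·7/2 = 49/8; d_c = 7/2·2 = 7
d = 2·49/8 + 7 = 77/4
t_c = 2 > 0 ⇒ limit active, v_max = 7/2

d=77/4 v_max=7/2 a_max=1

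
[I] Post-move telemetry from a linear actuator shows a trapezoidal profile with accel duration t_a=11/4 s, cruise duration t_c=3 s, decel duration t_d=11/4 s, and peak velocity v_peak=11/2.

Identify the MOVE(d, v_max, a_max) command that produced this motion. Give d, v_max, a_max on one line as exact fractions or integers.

a_max = (11/2)/(11/4) = 2
d_a = ½·11/2·11/4 = 121/16; d_c = 11/2·3 = 33/2
d = 2·121/16 + 33/2 = 253/8
t_c = 3 > 0 ⇒ limit active, v_max = 11/2

d=253/8 v_max=11/2 a_max=2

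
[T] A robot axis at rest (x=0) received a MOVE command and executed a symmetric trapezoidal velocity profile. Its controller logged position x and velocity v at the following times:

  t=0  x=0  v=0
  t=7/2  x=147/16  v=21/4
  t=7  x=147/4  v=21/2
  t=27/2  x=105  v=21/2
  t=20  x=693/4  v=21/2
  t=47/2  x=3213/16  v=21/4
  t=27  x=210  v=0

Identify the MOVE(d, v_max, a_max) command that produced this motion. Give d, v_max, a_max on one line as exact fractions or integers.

final state: t=27, x=210, v=0 → d = 210
a_max = (21/4−0)/(7/2−0) = 3/2
max v = 21/2 over t∈[7,20] → v_max = 21/2
check: 21/2·(7+13) = 210 ✓

d=210 v_max=21/2 a_max=3/2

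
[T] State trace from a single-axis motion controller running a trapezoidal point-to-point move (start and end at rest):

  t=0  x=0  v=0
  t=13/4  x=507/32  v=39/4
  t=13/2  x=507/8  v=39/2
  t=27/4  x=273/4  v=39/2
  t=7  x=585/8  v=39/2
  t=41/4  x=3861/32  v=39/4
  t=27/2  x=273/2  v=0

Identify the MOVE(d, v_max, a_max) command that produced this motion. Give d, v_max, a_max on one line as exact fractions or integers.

final state: t=27/2, x=273/2, v=0 → d = 273/2
a_max = (39/4−0)/(13/4−0) = 3
max v = 39/2 over t∈[13/2,7] → v_max = 39/2
check: 39/2·(13/2+1/2) = 273/2 ✓

d=273/2 v_max=39/2 a_max=3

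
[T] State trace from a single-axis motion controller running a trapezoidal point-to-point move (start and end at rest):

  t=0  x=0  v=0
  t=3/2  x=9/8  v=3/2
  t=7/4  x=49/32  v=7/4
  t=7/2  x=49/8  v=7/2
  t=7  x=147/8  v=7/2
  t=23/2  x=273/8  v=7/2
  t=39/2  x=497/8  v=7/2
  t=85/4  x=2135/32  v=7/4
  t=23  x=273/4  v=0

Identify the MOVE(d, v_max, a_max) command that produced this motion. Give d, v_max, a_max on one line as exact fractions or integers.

d=273/4 v_max=7/2 a_max=1

final state: t=23, x=273/4, v=0 → d = 273/4
a_max = (3/2−0)/(3/2−0) = 1
max v = 7/2 over t∈[7/2,39/2] → v_max = 7/2
check: 7/2·(7/2+16) = 273/4 ✓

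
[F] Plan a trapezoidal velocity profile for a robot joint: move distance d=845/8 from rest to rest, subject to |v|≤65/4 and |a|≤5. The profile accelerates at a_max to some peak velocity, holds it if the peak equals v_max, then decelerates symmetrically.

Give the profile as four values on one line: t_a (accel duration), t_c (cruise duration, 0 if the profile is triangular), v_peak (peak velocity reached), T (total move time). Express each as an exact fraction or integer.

t_a=13/4 t_c=13/4 v_peak=65/4 T=39/4

v_max²/a_max = (65/4)²/5 = 845/16
845/8 ≥ 845/16 ⇒ cruise phase
t_a = (65/4)/5 = 13/4; v_peak = 65/4
d_cruise = 845/8 − 845/16 = 845/16; t_c = (845/16)/(65/4) = 13/4
T = 2·13/4 + 13/4 = 39/4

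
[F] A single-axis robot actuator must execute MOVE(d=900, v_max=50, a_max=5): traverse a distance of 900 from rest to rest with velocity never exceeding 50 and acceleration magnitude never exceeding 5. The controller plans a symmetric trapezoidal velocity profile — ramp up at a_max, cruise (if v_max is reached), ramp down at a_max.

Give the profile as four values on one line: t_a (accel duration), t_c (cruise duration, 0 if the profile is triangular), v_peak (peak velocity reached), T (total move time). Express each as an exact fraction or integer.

t_a=10 t_c=8 v_peak=50 T=28

vₘ²/aₘ = 50²/5 = 500
900 ≥ 500 so v_max reached
t_a = 50/5 = 10; v_peak = 50
d_cruise = 900 − 500 = 400; t_c = 400/50 = 8
T = 2·10 + 8 = 28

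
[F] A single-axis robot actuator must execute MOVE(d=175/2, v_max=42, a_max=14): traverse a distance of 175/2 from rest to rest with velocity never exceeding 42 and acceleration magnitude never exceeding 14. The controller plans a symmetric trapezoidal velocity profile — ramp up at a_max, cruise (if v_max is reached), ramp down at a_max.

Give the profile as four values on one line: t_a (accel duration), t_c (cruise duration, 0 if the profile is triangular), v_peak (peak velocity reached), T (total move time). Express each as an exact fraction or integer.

vₘ²/aₘ = 42²/14 = 126
175/2 < 126 ⇒ no cruise
v_peak = √(175/2·14) = √1225 = 35
t_a = 35/14 = 5/2; t_c = 0
T = 2·5/2 = 5

t_a=5/2 t_c=0 v_peak=35 T=5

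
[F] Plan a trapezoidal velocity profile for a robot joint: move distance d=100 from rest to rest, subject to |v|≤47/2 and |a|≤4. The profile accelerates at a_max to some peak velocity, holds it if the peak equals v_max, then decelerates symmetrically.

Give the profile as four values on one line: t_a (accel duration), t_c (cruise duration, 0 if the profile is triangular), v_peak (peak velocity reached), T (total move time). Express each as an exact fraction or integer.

v_max²/a_max = (47/2)²/4 = 2209/16
100 < 2209/16 so t_c = 0
v_peak = √(100·4) = √400 = 20
t_a = 20/4 = 5; t_c = 0
T = 2·5 = 10

t_a=5 t_c=0 v_peak=20 T=10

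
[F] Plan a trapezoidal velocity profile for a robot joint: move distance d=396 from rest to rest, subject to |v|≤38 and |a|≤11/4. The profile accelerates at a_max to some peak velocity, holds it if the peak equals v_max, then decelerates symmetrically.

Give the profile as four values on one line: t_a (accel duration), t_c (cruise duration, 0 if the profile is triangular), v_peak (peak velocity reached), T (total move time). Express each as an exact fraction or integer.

v_max²/a_max = 38²/(11/4) = 5776/11
396 < 5776/11 → triangular
v_peak = √(396·11/4) = √1089 = 33
t_a = 33/(11/4) = 12; t_c = 0
T = 2·12 = 24

t_a=12 t_c=0 v_peak=33 T=24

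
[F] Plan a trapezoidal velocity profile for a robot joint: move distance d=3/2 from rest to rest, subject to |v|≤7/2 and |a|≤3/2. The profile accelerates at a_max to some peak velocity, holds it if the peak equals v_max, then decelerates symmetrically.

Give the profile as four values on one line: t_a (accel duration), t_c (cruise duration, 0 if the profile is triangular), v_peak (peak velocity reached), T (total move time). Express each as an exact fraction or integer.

t_a=1 t_c=0 v_peak=3/2 T=2

(v_max)²/a_max = (7/2)²/(3/2) = 49/6
3/2 < 49/6 so t_c = 0
v_peak = √(3/2·3/2) = √(9/4) = 3/2
t_a = (3/2)/(3/2) = 1; t_c = 0
T = 2·1 = 2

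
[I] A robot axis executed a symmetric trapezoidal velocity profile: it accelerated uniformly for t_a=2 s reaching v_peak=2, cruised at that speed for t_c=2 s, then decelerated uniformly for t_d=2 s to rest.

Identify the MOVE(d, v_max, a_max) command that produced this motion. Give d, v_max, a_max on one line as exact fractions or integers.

d=8 v_max=2 a_max=1

a_max = 2/2 = 1
d_a = ½·2·2 = 2; d_c = 2·2 = 4
d = 2·2 + 4 = 8
t_c = 2 > 0 so v_max = 2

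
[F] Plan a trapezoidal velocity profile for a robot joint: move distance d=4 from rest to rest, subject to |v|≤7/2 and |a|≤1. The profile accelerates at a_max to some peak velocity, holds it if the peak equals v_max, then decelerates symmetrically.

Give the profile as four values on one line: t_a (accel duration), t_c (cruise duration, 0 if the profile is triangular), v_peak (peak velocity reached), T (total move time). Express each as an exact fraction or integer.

v_max²/a_max = (7/2)²/1 = 49/4
4 < 49/4 so t_c = 0
v_peak = √(4·1) = √4 = 2
t_a = 2/1 = 2; t_c = 0
T = 2·2 = 4

t_a=2 t_c=0 v_peak=2 T=4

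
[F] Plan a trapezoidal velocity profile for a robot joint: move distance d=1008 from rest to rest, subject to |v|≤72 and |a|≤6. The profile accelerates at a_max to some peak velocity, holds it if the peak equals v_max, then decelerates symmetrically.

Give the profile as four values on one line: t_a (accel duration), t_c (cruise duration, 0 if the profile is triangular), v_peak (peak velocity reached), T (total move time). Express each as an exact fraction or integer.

t_a=12 t_c=2 v_peak=72 T=26

(v_max)²/a_max = 72²/6 = 864
1008 ≥ 864 ⇒ cruise phase
t_a = 72/6 = 12; v_peak = 72
d_cruise = 1008 − 864 = 144; t_c = 144/72 = 2
T = 2·12 + 2 = 26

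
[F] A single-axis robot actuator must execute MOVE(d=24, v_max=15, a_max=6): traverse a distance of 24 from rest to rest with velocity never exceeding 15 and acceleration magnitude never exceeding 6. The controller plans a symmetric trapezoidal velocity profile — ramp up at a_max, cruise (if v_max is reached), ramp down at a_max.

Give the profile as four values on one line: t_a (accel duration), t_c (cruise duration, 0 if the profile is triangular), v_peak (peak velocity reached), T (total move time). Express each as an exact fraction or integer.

t_a=2 t_c=0 v_peak=12 T=4

vₘ²/aₘ = 15²/6 = 75/2
24 < 75/2 ⇒ no cruise
v_peak = √(24·6) = √144 = 12
t_a = 12/6 = 2; t_c = 0
T = 2·2 = 4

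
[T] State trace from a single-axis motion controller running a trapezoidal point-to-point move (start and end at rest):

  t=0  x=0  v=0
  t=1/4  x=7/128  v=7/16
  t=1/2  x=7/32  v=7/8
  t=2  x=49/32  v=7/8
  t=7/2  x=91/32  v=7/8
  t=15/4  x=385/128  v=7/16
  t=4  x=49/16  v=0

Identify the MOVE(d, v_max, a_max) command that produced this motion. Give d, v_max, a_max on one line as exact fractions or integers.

d=49/16 v_max=7/8 a_max=7/4

final state: t=4, x=49/16, v=0 → d = 49/16
a_max = (7/16−0)/(1/4−0) = 7/4
max v = 7/8 over t∈[1/2,7/2] → v_max = 7/8
check: 7/8·(1/2+3) = 49/16 ✓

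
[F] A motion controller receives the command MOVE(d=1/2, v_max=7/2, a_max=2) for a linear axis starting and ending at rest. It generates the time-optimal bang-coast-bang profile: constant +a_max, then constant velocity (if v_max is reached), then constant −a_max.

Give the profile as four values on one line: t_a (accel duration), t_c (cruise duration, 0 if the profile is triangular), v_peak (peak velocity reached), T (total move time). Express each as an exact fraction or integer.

vₘ²/aₘ = (7/2)²/2 = 49/8
1/2 < 49/8 ⇒ no cruise
v_peak = √(1/2·2) = √1 = 1
t_a = 1/2; t_c = 0
T = 2·1/2 = 1

t_a=1/2 t_c=0 v_peak=1 T=1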